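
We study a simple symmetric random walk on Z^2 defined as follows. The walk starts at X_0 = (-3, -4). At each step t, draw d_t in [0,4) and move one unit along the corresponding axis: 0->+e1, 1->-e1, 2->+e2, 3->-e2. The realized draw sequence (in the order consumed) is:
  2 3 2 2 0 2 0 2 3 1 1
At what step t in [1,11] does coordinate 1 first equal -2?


5

t=0: X=(-3, -4), d=2 → +e2, X_1=(-3, -3)
t=1: X=(-3, -3), d=3 → -e2, X_2=(-3, -4)
t=2: X=(-3, -4), d=2 → +e2, X_3=(-3, -3)
t=3: X=(-3, -3), d=2 → +e2, X_4=(-3, -2)
t=4: X=(-3, -2), d=0 → +e1, X_5=(-2, -2)
t=5: X=(-2, -2), d=2 → +e2, X_6=(-2, -1)
t=6: X=(-2, -1), d=0 → +e1, X_7=(-1, -1)
t=7: X=(-1, -1), d=2 → +e2, X_8=(-1, 0)
t=8: X=(-1, 0), d=3 → -e2, X_9=(-1, -1)
t=9: X=(-1, -1), d=1 → -e1, X_10=(-2, -1)
t=10: X=(-2, -1), d=1 → -e1, X_11=(-3, -1)


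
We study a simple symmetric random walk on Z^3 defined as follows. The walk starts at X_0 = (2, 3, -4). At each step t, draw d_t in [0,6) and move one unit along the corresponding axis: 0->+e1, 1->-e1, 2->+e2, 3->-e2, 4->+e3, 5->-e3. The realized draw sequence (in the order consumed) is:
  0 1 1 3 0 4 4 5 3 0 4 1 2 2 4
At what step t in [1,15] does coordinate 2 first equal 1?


9

t=0: X=(2, 3, -4), d=0 → +e1, X_1=(3, 3, -4)
t=1: X=(3, 3, -4), d=1 → -e1, X_2=(2, 3, -4)
t=2: X=(2, 3, -4), d=1 → -e1, X_3=(1, 3, -4)
t=3: X=(1, 3, -4), d=3 → -e2, X_4=(1, 2, -4)
t=4: X=(1, 2, -4), d=0 → +e1, X_5=(2, 2, -4)
t=5: X=(2, 2, -4), d=4 → +e3, X_6=(2, 2, -3)
t=6: X=(2, 2, -3), d=4 → +e3, X_7=(2, 2, -2)
t=7: X=(2, 2, -2), d=5 → -e3, X_8=(2, 2, -3)
t=8: X=(2, 2, -3), d=3 → -e2, X_9=(2, 1, -3)
t=9: X=(2, 1, -3), d=0 → +e1, X_10=(3, 1, -3)
t=10: X=(3, 1, -3), d=4 → +e3, X_11=(3, 1, -2)
t=11: X=(3, 1, -2), d=1 → -e1, X_12=(2, 1, -2)
t=12: X=(2, 1, -2), d=2 → +e2, X_13=(2, 2, -2)
t=13: X=(2, 2, -2), d=2 → +e2, X_14=(2, 3, -2)
t=14: X=(2, 3, -2), d=4 → +e3, X_15=(2, 3, -1)


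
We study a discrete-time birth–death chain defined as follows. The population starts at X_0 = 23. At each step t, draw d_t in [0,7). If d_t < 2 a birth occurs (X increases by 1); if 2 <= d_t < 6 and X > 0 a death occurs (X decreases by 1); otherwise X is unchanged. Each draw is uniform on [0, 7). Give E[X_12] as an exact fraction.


137/7

X can drop by at most 1 per step and X_0 = 23 > T = 12, so X_t >= 23 − t >= 11 > 0 for every t <= 12: the floor at 0 (the 'and X > 0' condition) never binds. Hence X_12 = X_0 + Σ_{t<12} Y_t with i.i.d. increments Y_t = y(d_t) ∈ {+1, −1, 0}.
Outcome values over d=0..6: [1, 1, -1, -1, -1, -1, 0]
Σy = -2, Σy² = 6, M = 7
μ = -2/7 = -2/7,  σ² = 6/7 − (-2/7)² = 38/49
E[X_12] = 23 + 12·(-2/7) = 137/7


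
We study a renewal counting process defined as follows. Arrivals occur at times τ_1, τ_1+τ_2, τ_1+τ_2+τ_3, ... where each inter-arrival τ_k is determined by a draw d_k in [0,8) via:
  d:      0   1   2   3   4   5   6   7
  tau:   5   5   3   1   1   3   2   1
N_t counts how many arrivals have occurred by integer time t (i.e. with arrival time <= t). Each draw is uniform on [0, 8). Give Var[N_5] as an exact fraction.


Inter-arrival values over d=0..7: [5, 5, 3, 1, 1, 3, 2, 1]
Each d has probability 1/8, so the pmf of τ is: f(1) = 3/8, f(2) = 1/8, f(3) = 1/4, f(5) = 1/4
Let p_n(j) = P(N_n = j), with p_0 = [1]. Condition on τ_1: p_n(0) = P(τ > n), and for j >= 1, p_n(j) = Σ_{k<=n} f(k)·p_{n−k}(j−1)
p_1 = [5/8, 3/8]  (j = 0..1)
p_2 = [1/2, 23/64, 9/64]  (j = 0..2)
p_3 = [1/4, 33/64, 93/512, 27/512]  (j = 0..3)
p_4 = [1/4, 5/16, 85/256, 351/4096, 81/4096]  (j = 0..4)
p_5 = [0, 1/2, 139/512, 747/4096, 1269/32768, 243/32768]  (j = 0..5)
E[N_5] = Σ j·p_5(j) = 58395/32768;  E[N_5²] = Σ j²·p_5(j) = 132131/32768
Var[N_5] = 132131/32768 − (58395/32768)² = 919692583/1073741824

919692583/1073741824


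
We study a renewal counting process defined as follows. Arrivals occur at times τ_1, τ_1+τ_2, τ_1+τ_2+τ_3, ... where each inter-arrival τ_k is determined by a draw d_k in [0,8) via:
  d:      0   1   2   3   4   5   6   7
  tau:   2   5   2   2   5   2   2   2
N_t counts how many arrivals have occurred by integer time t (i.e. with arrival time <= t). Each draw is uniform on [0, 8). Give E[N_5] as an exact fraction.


Inter-arrival values over d=0..7: [2, 5, 2, 2, 5, 2, 2, 2]
Each d has probability 1/8, so the pmf of τ is: f(2) = 3/4, f(5) = 1/4
Renewal equation for m(n) = E[N_n]: condition on τ_1 = k (if k <= n, one arrival plus a fresh copy on the remaining n−k steps): m(n) = F(n) + Σ_{k<=n} f(k)·m(n−k), where F(n) = P(τ <= n) and m(0) = 0
m(1) = F(1) = 0
m(2) = F(2) = 3/4
m(3) = F(3) = 3/4
m(4) = F(4) + f(2)·m(2) = 3/4 + 3/4·3/4 = 21/16
m(5) = F(5) + f(2)·m(3) = 1 + 3/4·3/4 = 25/16
E[N_5] = m(5) = 25/16

25/16


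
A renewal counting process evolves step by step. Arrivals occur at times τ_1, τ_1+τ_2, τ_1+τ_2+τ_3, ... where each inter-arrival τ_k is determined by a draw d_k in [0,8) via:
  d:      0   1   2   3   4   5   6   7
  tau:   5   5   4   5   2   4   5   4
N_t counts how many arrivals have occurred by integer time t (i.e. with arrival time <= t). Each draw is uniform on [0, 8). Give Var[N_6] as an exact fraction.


Inter-arrival values over d=0..7: [5, 5, 4, 5, 2, 4, 5, 4]
Each d has probability 1/8, so the pmf of τ is: f(2) = 1/8, f(4) = 3/8, f(5) = 1/2
Let p_n(j) = P(N_n = j), with p_0 = [1]. Condition on τ_1: p_n(0) = P(τ > n), and for j >= 1, p_n(j) = Σ_{k<=n} f(k)·p_{n−k}(j−1)
p_1 = [1]  (j = 0)
p_2 = [7/8, 1/8]  (j = 0..1)
p_3 = [7/8, 1/8]  (j = 0..1)
p_4 = [1/2, 31/64, 1/64]  (j = 0..2)
p_5 = [0, 63/64, 1/64]  (j = 0..2)
p_6 = [0, 57/64, 55/512, 1/512]  (j = 0..3)
E[N_6] = Σ j·p_6(j) = 569/512;  E[N_6²] = Σ j²·p_6(j) = 685/512
Var[N_6] = 685/512 − (569/512)² = 26959/262144

26959/262144


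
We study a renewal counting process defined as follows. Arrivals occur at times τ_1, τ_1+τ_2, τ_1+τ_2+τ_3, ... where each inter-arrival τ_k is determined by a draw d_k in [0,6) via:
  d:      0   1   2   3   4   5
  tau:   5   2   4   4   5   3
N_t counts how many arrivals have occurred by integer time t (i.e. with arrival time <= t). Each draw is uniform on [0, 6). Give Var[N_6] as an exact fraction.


Inter-arrival values over d=0..5: [5, 2, 4, 4, 5, 3]
Each d has probability 1/6, so the pmf of τ is: f(2) = 1/6, f(3) = 1/6, f(4) = 1/3, f(5) = 1/3
Let p_n(j) = P(N_n = j), with p_0 = [1]. Condition on τ_1: p_n(0) = P(τ > n), and for j >= 1, p_n(j) = Σ_{k<=n} f(k)·p_{n−k}(j−1)
p_1 = [1]  (j = 0)
p_2 = [5/6, 1/6]  (j = 0..1)
p_3 = [2/3, 1/3]  (j = 0..1)
p_4 = [1/3, 23/36, 1/36]  (j = 0..2)
p_5 = [0, 11/12, 1/12]  (j = 0..2)
p_6 = [0, 7/9, 47/216, 1/216]  (j = 0..3)
E[N_6] = Σ j·p_6(j) = 265/216;  E[N_6²] = Σ j²·p_6(j) = 365/216
Var[N_6] = 365/216 − (265/216)² = 8615/46656

8615/46656


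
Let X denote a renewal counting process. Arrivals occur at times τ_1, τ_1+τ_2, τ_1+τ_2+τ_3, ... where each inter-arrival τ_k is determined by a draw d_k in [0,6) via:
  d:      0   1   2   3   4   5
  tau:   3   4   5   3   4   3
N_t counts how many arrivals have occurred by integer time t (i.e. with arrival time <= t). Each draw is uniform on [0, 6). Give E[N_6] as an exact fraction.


5/4

Inter-arrival values over d=0..5: [3, 4, 5, 3, 4, 3]
Each d has probability 1/6, so the pmf of τ is: f(3) = 1/2, f(4) = 1/3, f(5) = 1/6
Renewal equation for m(n) = E[N_n]: condition on τ_1 = k (if k <= n, one arrival plus a fresh copy on the remaining n−k steps): m(n) = F(n) + Σ_{k<=n} f(k)·m(n−k), where F(n) = P(τ <= n) and m(0) = 0
m(1) = F(1) = 0
m(2) = F(2) = 0
m(3) = F(3) = 1/2
m(4) = F(4) = 5/6
m(5) = F(5) = 1
m(6) = F(6) + f(3)·m(3) = 1 + 1/2·1/2 = 5/4
E[N_6] = m(6) = 5/4


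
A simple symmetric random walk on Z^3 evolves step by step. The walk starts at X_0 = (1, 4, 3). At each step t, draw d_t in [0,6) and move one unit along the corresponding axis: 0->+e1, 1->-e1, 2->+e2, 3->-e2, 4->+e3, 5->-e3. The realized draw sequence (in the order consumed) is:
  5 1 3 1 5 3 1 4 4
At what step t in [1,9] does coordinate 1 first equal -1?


4

t=0: X=(1, 4, 3), d=5 → -e3, X_1=(1, 4, 2)
t=1: X=(1, 4, 2), d=1 → -e1, X_2=(0, 4, 2)
t=2: X=(0, 4, 2), d=3 → -e2, X_3=(0, 3, 2)
t=3: X=(0, 3, 2), d=1 → -e1, X_4=(-1, 3, 2)
t=4: X=(-1, 3, 2), d=5 → -e3, X_5=(-1, 3, 1)
t=5: X=(-1, 3, 1), d=3 → -e2, X_6=(-1, 2, 1)
t=6: X=(-1, 2, 1), d=1 → -e1, X_7=(-2, 2, 1)
t=7: X=(-2, 2, 1), d=4 → +e3, X_8=(-2, 2, 2)
t=8: X=(-2, 2, 2), d=4 → +e3, X_9=(-2, 2, 3)


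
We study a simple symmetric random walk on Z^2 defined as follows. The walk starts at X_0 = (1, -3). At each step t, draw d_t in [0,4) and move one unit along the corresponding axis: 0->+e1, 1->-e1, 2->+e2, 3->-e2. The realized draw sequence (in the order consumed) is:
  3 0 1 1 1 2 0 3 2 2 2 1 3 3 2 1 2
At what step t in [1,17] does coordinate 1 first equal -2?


t=0: X=(1, -3), d=3 → -e2, X_1=(1, -4)
t=1: X=(1, -4), d=0 → +e1, X_2=(2, -4)
t=2: X=(2, -4), d=1 → -e1, X_3=(1, -4)
t=3: X=(1, -4), d=1 → -e1, X_4=(0, -4)
t=4: X=(0, -4), d=1 → -e1, X_5=(-1, -4)
t=5: X=(-1, -4), d=2 → +e2, X_6=(-1, -3)
t=6: X=(-1, -3), d=0 → +e1, X_7=(0, -3)
t=7: X=(0, -3), d=3 → -e2, X_8=(0, -4)
t=8: X=(0, -4), d=2 → +e2, X_9=(0, -3)
t=9: X=(0, -3), d=2 → +e2, X_10=(0, -2)
t=10: X=(0, -2), d=2 → +e2, X_11=(0, -1)
t=11: X=(0, -1), d=1 → -e1, X_12=(-1, -1)
t=12: X=(-1, -1), d=3 → -e2, X_13=(-1, -2)
t=13: X=(-1, -2), d=3 → -e2, X_14=(-1, -3)
t=14: X=(-1, -3), d=2 → +e2, X_15=(-1, -2)
t=15: X=(-1, -2), d=1 → -e1, X_16=(-2, -2)
t=16: X=(-2, -2), d=2 → +e2, X_17=(-2, -1)

16


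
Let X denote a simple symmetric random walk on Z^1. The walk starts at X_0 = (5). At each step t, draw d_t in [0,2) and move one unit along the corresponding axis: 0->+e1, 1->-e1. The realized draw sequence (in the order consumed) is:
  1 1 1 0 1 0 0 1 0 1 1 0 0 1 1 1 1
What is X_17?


(0)

t=0: X=(5), d=1 → -e1, X_1=(4)
t=1: X=(4), d=1 → -e1, X_2=(3)
t=2: X=(3), d=1 → -e1, X_3=(2)
t=3: X=(2), d=0 → +e1, X_4=(3)
t=4: X=(3), d=1 → -e1, X_5=(2)
t=5: X=(2), d=0 → +e1, X_6=(3)
t=6: X=(3), d=0 → +e1, X_7=(4)
t=7: X=(4), d=1 → -e1, X_8=(3)
t=8: X=(3), d=0 → +e1, X_9=(4)
t=9: X=(4), d=1 → -e1, X_10=(3)
t=10: X=(3), d=1 → -e1, X_11=(2)
t=11: X=(2), d=0 → +e1, X_12=(3)
t=12: X=(3), d=0 → +e1, X_13=(4)
t=13: X=(4), d=1 → -e1, X_14=(3)
t=14: X=(3), d=1 → -e1, X_15=(2)
t=15: X=(2), d=1 → -e1, X_16=(1)
t=16: X=(1), d=1 → -e1, X_17=(0)


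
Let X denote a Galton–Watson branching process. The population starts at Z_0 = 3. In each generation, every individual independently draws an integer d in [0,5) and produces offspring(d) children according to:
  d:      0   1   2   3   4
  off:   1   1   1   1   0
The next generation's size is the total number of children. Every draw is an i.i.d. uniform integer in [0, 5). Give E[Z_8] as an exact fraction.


Outcome values over d=0..4: [1, 1, 1, 1, 0]
Σy = 4, Σy² = 4, M = 5
μ = 4/5 = 4/5,  σ² = 4/5 − (4/5)² = 4/25
E[Z_0] = 3
E[Z_1] = 4/5·E[Z_0] = 12/5
E[Z_2] = 4/5·E[Z_1] = 48/25
E[Z_3] = 4/5·E[Z_2] = 192/125
E[Z_4] = 4/5·E[Z_3] = 768/625
E[Z_5] = 4/5·E[Z_4] = 3072/3125
E[Z_6] = 4/5·E[Z_5] = 12288/15625
E[Z_7] = 4/5·E[Z_6] = 49152/78125
E[Z_8] = 4/5·E[Z_7] = 196608/390625

196608/390625


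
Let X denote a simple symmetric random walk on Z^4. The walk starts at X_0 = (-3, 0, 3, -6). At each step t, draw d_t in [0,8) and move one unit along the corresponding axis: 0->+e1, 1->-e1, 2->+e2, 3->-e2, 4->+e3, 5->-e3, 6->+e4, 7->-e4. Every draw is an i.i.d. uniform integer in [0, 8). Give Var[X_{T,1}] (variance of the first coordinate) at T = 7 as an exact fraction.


7/4

Outcome values over d=0..7: [1, -1, 0, 0, 0, 0, 0, 0]
Σy = 0, Σy² = 2, M = 8
μ = 0/8 = 0,  σ² = 2/8 − (0)² = 1/4
Independent increments: Var[X_7] = 7·σ² = 7·(1/4) = 7/4


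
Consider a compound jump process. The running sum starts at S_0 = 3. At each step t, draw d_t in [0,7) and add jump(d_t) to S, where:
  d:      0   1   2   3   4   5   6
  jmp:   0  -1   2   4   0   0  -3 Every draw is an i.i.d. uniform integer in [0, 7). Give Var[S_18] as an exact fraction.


Outcome values over d=0..6: [0, -1, 2, 4, 0, 0, -3]
Σy = 2, Σy² = 30, M = 7
μ = 2/7 = 2/7,  σ² = 30/7 − (2/7)² = 206/49
Independent increments: Var[S_18] = 18·σ² = 18·(206/49) = 3708/49

3708/49


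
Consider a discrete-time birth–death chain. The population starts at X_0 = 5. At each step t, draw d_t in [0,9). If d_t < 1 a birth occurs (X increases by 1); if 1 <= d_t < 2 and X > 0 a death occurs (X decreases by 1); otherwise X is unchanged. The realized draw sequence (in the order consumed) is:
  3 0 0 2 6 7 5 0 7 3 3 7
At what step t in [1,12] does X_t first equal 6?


2

t=0: X=5, d=3 → hold, X_1=5
t=1: X=5, d=0 → birth, X_2=6
t=2: X=6, d=0 → birth, X_3=7
t=3: X=7, d=2 → hold, X_4=7
t=4: X=7, d=6 → hold, X_5=7
t=5: X=7, d=7 → hold, X_6=7
t=6: X=7, d=5 → hold, X_7=7
t=7: X=7, d=0 → birth, X_8=8
t=8: X=8, d=7 → hold, X_9=8
t=9: X=8, d=3 → hold, X_10=8
t=10: X=8, d=3 → hold, X_11=8
t=11: X=8, d=7 → hold, X_12=8


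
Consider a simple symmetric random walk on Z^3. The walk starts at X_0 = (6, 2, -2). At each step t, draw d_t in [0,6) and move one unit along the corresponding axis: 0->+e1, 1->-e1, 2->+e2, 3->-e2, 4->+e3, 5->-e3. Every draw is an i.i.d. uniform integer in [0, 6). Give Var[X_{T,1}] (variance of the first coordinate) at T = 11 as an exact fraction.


Outcome values over d=0..5: [1, -1, 0, 0, 0, 0]
Σy = 0, Σy² = 2, M = 6
μ = 0/6 = 0,  σ² = 2/6 − (0)² = 1/3
Independent increments: Var[X_11] = 11·σ² = 11·(1/3) = 11/3

11/3


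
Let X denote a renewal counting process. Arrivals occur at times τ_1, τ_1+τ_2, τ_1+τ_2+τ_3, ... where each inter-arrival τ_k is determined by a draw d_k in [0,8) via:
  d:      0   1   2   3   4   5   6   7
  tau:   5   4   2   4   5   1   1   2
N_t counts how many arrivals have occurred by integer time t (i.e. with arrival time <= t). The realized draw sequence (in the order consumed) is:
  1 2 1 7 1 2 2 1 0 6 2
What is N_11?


draw d_1=1: τ_1=4, arrival time A_1=4
draw d_2=2: τ_2=2, arrival time A_2=6
draw d_3=1: τ_3=4, arrival time A_3=10
draw d_4=7: τ_4=2, arrival time A_4=12
draw d_5=1: τ_5=4, arrival time A_5=16
draw d_6=2: τ_6=2, arrival time A_6=18
draw d_7=2: τ_7=2, arrival time A_7=20
draw d_8=1: τ_8=4, arrival time A_8=24
draw d_9=0: τ_9=5, arrival time A_9=29
draw d_10=6: τ_10=1, arrival time A_10=30
draw d_11=2: τ_11=2, arrival time A_11=32
N_t over t=0..11: 0:0 1:0 2:0 3:0 4:1 5:1 6:2 7:2 8:2 9:2 10:3 11:3

3


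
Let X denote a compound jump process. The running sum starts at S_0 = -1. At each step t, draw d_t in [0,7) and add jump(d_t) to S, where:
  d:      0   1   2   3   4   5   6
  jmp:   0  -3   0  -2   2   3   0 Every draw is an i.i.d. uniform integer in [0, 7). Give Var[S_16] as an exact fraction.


Outcome values over d=0..6: [0, -3, 0, -2, 2, 3, 0]
Σy = 0, Σy² = 26, M = 7
μ = 0/7 = 0,  σ² = 26/7 − (0)² = 26/7
Independent increments: Var[S_16] = 16·σ² = 16·(26/7) = 416/7

416/7


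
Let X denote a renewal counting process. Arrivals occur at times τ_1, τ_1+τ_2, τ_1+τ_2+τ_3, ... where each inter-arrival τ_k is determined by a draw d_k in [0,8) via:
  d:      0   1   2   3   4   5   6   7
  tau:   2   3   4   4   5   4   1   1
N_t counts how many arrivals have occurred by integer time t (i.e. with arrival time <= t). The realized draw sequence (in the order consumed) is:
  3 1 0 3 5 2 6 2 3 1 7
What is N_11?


draw d_1=3: τ_1=4, arrival time A_1=4
draw d_2=1: τ_2=3, arrival time A_2=7
draw d_3=0: τ_3=2, arrival time A_3=9
draw d_4=3: τ_4=4, arrival time A_4=13
draw d_5=5: τ_5=4, arrival time A_5=17
draw d_6=2: τ_6=4, arrival time A_6=21
draw d_7=6: τ_7=1, arrival time A_7=22
draw d_8=2: τ_8=4, arrival time A_8=26
draw d_9=3: τ_9=4, arrival time A_9=30
draw d_10=1: τ_10=3, arrival time A_10=33
draw d_11=7: τ_11=1, arrival time A_11=34
N_t over t=0..11: 0:0 1:0 2:0 3:0 4:1 5:1 6:1 7:2 8:2 9:3 10:3 11:3

3


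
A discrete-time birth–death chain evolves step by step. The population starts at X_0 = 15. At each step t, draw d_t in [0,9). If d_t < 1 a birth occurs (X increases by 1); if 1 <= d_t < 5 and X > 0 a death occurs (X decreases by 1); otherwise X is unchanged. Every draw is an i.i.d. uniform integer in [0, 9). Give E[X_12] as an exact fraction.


X can drop by at most 1 per step and X_0 = 15 > T = 12, so X_t >= 15 − t >= 3 > 0 for every t <= 12: the floor at 0 (the 'and X > 0' condition) never binds. Hence X_12 = X_0 + Σ_{t<12} Y_t with i.i.d. increments Y_t = y(d_t) ∈ {+1, −1, 0}.
Outcome values over d=0..8: [1, -1, -1, -1, -1, 0, 0, 0, 0]
Σy = -3, Σy² = 5, M = 9
μ = -3/9 = -1/3,  σ² = 5/9 − (-1/3)² = 4/9
E[X_12] = 15 + 12·(-1/3) = 11

11


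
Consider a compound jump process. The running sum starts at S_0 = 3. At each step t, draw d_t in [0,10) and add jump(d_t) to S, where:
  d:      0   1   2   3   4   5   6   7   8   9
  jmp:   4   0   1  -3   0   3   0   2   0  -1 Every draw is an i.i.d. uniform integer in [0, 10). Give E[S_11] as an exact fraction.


Outcome values over d=0..9: [4, 0, 1, -3, 0, 3, 0, 2, 0, -1]
Σy = 6, Σy² = 40, M = 10
μ = 6/10 = 3/5,  σ² = 40/10 − (3/5)² = 91/25
E[S_11] = 3 + 11·(3/5) = 48/5

48/5


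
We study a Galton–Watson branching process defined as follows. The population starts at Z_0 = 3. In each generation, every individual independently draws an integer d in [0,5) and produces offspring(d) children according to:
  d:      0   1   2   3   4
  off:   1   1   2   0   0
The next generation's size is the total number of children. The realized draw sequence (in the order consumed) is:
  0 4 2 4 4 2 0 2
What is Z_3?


gen 0: Z_0=3, draws=[0, 4, 2], offspring=[1, 0, 2], Z_1=3
gen 1: Z_1=3, draws=[4, 4, 2], offspring=[0, 0, 2], Z_2=2
gen 2: Z_2=2, draws=[0, 2], offspring=[1, 2], Z_3=3

3


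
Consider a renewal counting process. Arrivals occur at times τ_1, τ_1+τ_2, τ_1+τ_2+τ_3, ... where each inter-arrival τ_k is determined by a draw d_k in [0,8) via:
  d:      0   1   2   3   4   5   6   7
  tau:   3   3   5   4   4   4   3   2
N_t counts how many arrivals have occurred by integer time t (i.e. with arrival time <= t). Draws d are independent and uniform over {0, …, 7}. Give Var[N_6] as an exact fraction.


60319/262144

Inter-arrival values over d=0..7: [3, 3, 5, 4, 4, 4, 3, 2]
Each d has probability 1/8, so the pmf of τ is: f(2) = 1/8, f(3) = 3/8, f(4) = 3/8, f(5) = 1/8
Let p_n(j) = P(N_n = j), with p_0 = [1]. Condition on τ_1: p_n(0) = P(τ > n), and for j >= 1, p_n(j) = Σ_{k<=n} f(k)·p_{n−k}(j−1)
p_1 = [1]  (j = 0)
p_2 = [7/8, 1/8]  (j = 0..1)
p_3 = [1/2, 1/2]  (j = 0..1)
p_4 = [1/8, 55/64, 1/64]  (j = 0..2)
p_5 = [0, 57/64, 7/64]  (j = 0..2)
p_6 = [0, 21/32, 175/512, 1/512]  (j = 0..3)
E[N_6] = Σ j·p_6(j) = 689/512;  E[N_6²] = Σ j²·p_6(j) = 1045/512
Var[N_6] = 1045/512 − (689/512)² = 60319/262144


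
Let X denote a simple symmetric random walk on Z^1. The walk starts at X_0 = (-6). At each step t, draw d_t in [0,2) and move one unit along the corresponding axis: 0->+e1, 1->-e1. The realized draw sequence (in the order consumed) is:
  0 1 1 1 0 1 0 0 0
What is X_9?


t=0: X=(-6), d=0 → +e1, X_1=(-5)
t=1: X=(-5), d=1 → -e1, X_2=(-6)
t=2: X=(-6), d=1 → -e1, X_3=(-7)
t=3: X=(-7), d=1 → -e1, X_4=(-8)
t=4: X=(-8), d=0 → +e1, X_5=(-7)
t=5: X=(-7), d=1 → -e1, X_6=(-8)
t=6: X=(-8), d=0 → +e1, X_7=(-7)
t=7: X=(-7), d=0 → +e1, X_8=(-6)
t=8: X=(-6), d=0 → +e1, X_9=(-5)

(-5)


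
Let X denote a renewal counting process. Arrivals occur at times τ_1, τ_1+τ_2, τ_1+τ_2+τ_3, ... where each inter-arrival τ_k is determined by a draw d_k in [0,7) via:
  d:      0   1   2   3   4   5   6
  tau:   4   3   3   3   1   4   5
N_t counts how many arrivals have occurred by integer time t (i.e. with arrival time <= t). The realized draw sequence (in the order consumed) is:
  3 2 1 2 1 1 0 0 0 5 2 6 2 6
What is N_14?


draw d_1=3: τ_1=3, arrival time A_1=3
draw d_2=2: τ_2=3, arrival time A_2=6
draw d_3=1: τ_3=3, arrival time A_3=9
draw d_4=2: τ_4=3, arrival time A_4=12
draw d_5=1: τ_5=3, arrival time A_5=15
draw d_6=1: τ_6=3, arrival time A_6=18
draw d_7=0: τ_7=4, arrival time A_7=22
draw d_8=0: τ_8=4, arrival time A_8=26
draw d_9=0: τ_9=4, arrival time A_9=30
draw d_10=5: τ_10=4, arrival time A_10=34
draw d_11=2: τ_11=3, arrival time A_11=37
draw d_12=6: τ_12=5, arrival time A_12=42
draw d_13=2: τ_13=3, arrival time A_13=45
draw d_14=6: τ_14=5, arrival time A_14=50
N_t over t=0..14: 0:0 1:0 2:0 3:1 4:1 5:1 6:2 7:2 8:2 9:3 10:3 11:3 12:4 13:4 14:4

4


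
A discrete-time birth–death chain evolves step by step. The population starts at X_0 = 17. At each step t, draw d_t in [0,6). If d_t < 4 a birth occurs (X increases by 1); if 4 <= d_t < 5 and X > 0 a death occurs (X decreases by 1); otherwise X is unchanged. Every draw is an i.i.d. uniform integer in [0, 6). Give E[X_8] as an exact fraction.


21

X can drop by at most 1 per step and X_0 = 17 > T = 8, so X_t >= 17 − t >= 9 > 0 for every t <= 8: the floor at 0 (the 'and X > 0' condition) never binds. Hence X_8 = X_0 + Σ_{t<8} Y_t with i.i.d. increments Y_t = y(d_t) ∈ {+1, −1, 0}.
Outcome values over d=0..5: [1, 1, 1, 1, -1, 0]
Σy = 3, Σy² = 5, M = 6
μ = 3/6 = 1/2,  σ² = 5/6 − (1/2)² = 7/12
E[X_8] = 17 + 8·(1/2) = 21


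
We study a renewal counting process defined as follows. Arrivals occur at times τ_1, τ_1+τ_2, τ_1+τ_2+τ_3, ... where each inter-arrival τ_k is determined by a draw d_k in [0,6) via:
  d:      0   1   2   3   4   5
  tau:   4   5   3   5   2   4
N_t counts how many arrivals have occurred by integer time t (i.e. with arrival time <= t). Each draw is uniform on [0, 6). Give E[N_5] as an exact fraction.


Inter-arrival values over d=0..5: [4, 5, 3, 5, 2, 4]
Each d has probability 1/6, so the pmf of τ is: f(2) = 1/6, f(3) = 1/6, f(4) = 1/3, f(5) = 1/3
Renewal equation for m(n) = E[N_n]: condition on τ_1 = k (if k <= n, one arrival plus a fresh copy on the remaining n−k steps): m(n) = F(n) + Σ_{k<=n} f(k)·m(n−k), where F(n) = P(τ <= n) and m(0) = 0
m(1) = F(1) = 0
m(2) = F(2) = 1/6
m(3) = F(3) = 1/3
m(4) = F(4) + f(2)·m(2) = 2/3 + 1/6·1/6 = 25/36
m(5) = F(5) + f(2)·m(3) + f(3)·m(2) = 1 + 1/6·1/3 + 1/6·1/6 = 13/12
E[N_5] = m(5) = 13/12

13/12


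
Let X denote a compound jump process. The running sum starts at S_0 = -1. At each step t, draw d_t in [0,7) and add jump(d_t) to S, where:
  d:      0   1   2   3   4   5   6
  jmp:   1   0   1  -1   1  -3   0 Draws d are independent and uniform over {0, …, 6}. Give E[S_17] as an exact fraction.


Outcome values over d=0..6: [1, 0, 1, -1, 1, -3, 0]
Σy = -1, Σy² = 13, M = 7
μ = -1/7 = -1/7,  σ² = 13/7 − (-1/7)² = 90/49
E[S_17] = -1 + 17·(-1/7) = -24/7

-24/7


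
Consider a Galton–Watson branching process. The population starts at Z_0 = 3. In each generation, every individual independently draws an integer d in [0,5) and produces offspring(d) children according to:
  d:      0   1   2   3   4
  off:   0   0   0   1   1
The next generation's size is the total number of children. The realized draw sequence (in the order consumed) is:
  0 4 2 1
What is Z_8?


0

gen 0: Z_0=3, draws=[0, 4, 2], offspring=[0, 1, 0], Z_1=1
gen 1: Z_1=1, draws=[1], offspring=[0], Z_2=0
gen 2: Z_2=0, draws=[], offspring=[], Z_3=0
gen 3: Z_3=0, draws=[], offspring=[], Z_4=0
gen 4: Z_4=0, draws=[], offspring=[], Z_5=0
gen 5: Z_5=0, draws=[], offspring=[], Z_6=0
gen 6: Z_6=0, draws=[], offspring=[], Z_7=0
gen 7: Z_7=0, draws=[], offspring=[], Z_8=0


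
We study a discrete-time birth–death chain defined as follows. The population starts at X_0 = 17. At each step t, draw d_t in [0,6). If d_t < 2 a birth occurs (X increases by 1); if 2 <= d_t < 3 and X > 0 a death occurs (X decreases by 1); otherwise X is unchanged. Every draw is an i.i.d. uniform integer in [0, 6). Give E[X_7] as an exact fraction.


109/6

X can drop by at most 1 per step and X_0 = 17 > T = 7, so X_t >= 17 − t >= 10 > 0 for every t <= 7: the floor at 0 (the 'and X > 0' condition) never binds. Hence X_7 = X_0 + Σ_{t<7} Y_t with i.i.d. increments Y_t = y(d_t) ∈ {+1, −1, 0}.
Outcome values over d=0..5: [1, 1, -1, 0, 0, 0]
Σy = 1, Σy² = 3, M = 6
μ = 1/6 = 1/6,  σ² = 3/6 − (1/6)² = 17/36
E[X_7] = 17 + 7·(1/6) = 109/6


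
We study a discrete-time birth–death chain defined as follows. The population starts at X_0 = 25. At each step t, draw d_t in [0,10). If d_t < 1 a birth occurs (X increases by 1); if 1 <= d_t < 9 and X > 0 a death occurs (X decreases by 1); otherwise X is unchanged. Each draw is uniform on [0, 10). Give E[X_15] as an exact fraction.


29/2

X can drop by at most 1 per step and X_0 = 25 > T = 15, so X_t >= 25 − t >= 10 > 0 for every t <= 15: the floor at 0 (the 'and X > 0' condition) never binds. Hence X_15 = X_0 + Σ_{t<15} Y_t with i.i.d. increments Y_t = y(d_t) ∈ {+1, −1, 0}.
Outcome values over d=0..9: [1, -1, -1, -1, -1, -1, -1, -1, -1, 0]
Σy = -7, Σy² = 9, M = 10
μ = -7/10 = -7/10,  σ² = 9/10 − (-7/10)² = 41/100
E[X_15] = 25 + 15·(-7/10) = 29/2


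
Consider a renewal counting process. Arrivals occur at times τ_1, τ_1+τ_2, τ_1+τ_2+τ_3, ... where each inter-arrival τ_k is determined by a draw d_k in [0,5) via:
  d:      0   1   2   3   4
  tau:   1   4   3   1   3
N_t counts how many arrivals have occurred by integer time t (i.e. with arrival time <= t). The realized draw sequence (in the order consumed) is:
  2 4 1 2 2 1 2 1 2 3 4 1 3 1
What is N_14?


4

draw d_1=2: τ_1=3, arrival time A_1=3
draw d_2=4: τ_2=3, arrival time A_2=6
draw d_3=1: τ_3=4, arrival time A_3=10
draw d_4=2: τ_4=3, arrival time A_4=13
draw d_5=2: τ_5=3, arrival time A_5=16
draw d_6=1: τ_6=4, arrival time A_6=20
draw d_7=2: τ_7=3, arrival time A_7=23
draw d_8=1: τ_8=4, arrival time A_8=27
draw d_9=2: τ_9=3, arrival time A_9=30
draw d_10=3: τ_10=1, arrival time A_10=31
draw d_11=4: τ_11=3, arrival time A_11=34
draw d_12=1: τ_12=4, arrival time A_12=38
draw d_13=3: τ_13=1, arrival time A_13=39
draw d_14=1: τ_14=4, arrival time A_14=43
N_t over t=0..14: 0:0 1:0 2:0 3:1 4:1 5:1 6:2 7:2 8:2 9:2 10:3 11:3 12:3 13:4 14:4


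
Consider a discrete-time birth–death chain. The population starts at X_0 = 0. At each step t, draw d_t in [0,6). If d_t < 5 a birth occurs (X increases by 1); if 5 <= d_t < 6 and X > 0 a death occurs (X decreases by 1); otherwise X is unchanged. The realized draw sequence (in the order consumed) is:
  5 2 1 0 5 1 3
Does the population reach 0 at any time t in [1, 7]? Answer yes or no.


t=0: X=0, d=5 → hold, X_1=0
t=1: X=0, d=2 → birth, X_2=1
t=2: X=1, d=1 → birth, X_3=2
t=3: X=2, d=0 → birth, X_4=3
t=4: X=3, d=5 → death, X_5=2
t=5: X=2, d=1 → birth, X_6=3
t=6: X=3, d=3 → birth, X_7=4

yes


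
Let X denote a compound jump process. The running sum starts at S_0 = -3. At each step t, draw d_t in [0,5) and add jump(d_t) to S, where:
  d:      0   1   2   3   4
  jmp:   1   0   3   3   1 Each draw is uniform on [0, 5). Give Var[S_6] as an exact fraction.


Outcome values over d=0..4: [1, 0, 3, 3, 1]
Σy = 8, Σy² = 20, M = 5
μ = 8/5 = 8/5,  σ² = 20/5 − (8/5)² = 36/25
Independent increments: Var[S_6] = 6·σ² = 6·(36/25) = 216/25

216/25


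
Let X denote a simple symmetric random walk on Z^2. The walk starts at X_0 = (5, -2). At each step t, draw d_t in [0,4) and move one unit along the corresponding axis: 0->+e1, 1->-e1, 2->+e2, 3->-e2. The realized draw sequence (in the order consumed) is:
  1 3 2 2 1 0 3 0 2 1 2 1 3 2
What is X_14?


t=0: X=(5, -2), d=1 → -e1, X_1=(4, -2)
t=1: X=(4, -2), d=3 → -e2, X_2=(4, -3)
t=2: X=(4, -3), d=2 → +e2, X_3=(4, -2)
t=3: X=(4, -2), d=2 → +e2, X_4=(4, -1)
t=4: X=(4, -1), d=1 → -e1, X_5=(3, -1)
t=5: X=(3, -1), d=0 → +e1, X_6=(4, -1)
t=6: X=(4, -1), d=3 → -e2, X_7=(4, -2)
t=7: X=(4, -2), d=0 → +e1, X_8=(5, -2)
t=8: X=(5, -2), d=2 → +e2, X_9=(5, -1)
t=9: X=(5, -1), d=1 → -e1, X_10=(4, -1)
t=10: X=(4, -1), d=2 → +e2, X_11=(4, 0)
t=11: X=(4, 0), d=1 → -e1, X_12=(3, 0)
t=12: X=(3, 0), d=3 → -e2, X_13=(3, -1)
t=13: X=(3, -1), d=2 → +e2, X_14=(3, 0)

(3, 0)


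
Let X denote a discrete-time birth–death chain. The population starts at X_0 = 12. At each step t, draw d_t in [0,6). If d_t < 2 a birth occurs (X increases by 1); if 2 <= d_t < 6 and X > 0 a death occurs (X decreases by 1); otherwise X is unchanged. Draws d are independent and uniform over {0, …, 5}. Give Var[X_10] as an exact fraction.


80/9

X can drop by at most 1 per step and X_0 = 12 > T = 10, so X_t >= 12 − t >= 2 > 0 for every t <= 10: the floor at 0 (the 'and X > 0' condition) never binds. Hence X_10 = X_0 + Σ_{t<10} Y_t with i.i.d. increments Y_t = y(d_t) ∈ {+1, −1, 0}.
Outcome values over d=0..5: [1, 1, -1, -1, -1, -1]
Σy = -2, Σy² = 6, M = 6
μ = -2/6 = -1/3,  σ² = 6/6 − (-1/3)² = 8/9
Independent increments: Var[X_10] = 10·σ² = 10·(8/9) = 80/9


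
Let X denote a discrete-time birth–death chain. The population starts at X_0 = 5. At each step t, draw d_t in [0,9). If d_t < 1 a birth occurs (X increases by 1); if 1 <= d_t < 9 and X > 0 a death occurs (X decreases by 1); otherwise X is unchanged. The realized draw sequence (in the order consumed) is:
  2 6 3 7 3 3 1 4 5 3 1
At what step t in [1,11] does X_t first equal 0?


t=0: X=5, d=2 → death, X_1=4
t=1: X=4, d=6 → death, X_2=3
t=2: X=3, d=3 → death, X_3=2
t=3: X=2, d=7 → death, X_4=1
t=4: X=1, d=3 → death, X_5=0
t=5: X=0, d=3 → hold, X_6=0
t=6: X=0, d=1 → hold, X_7=0
t=7: X=0, d=4 → hold, X_8=0
t=8: X=0, d=5 → hold, X_9=0
t=9: X=0, d=3 → hold, X_10=0
t=10: X=0, d=1 → hold, X_11=0

5


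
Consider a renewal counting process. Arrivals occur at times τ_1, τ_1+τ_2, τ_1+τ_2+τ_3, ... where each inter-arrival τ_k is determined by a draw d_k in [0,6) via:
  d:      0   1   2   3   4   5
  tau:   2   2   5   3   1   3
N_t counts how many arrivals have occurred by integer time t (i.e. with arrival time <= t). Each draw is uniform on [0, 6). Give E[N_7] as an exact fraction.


Inter-arrival values over d=0..5: [2, 2, 5, 3, 1, 3]
Each d has probability 1/6, so the pmf of τ is: f(1) = 1/6, f(2) = 1/3, f(3) = 1/3, f(5) = 1/6
Renewal equation for m(n) = E[N_n]: condition on τ_1 = k (if k <= n, one arrival plus a fresh copy on the remaining n−k steps): m(n) = F(n) + Σ_{k<=n} f(k)·m(n−k), where F(n) = P(τ <= n) and m(0) = 0
m(1) = F(1) = 1/6
m(2) = F(2) + f(1)·m(1) = 1/2 + 1/6·1/6 = 19/36
m(3) = F(3) + f(1)·m(2) + f(2)·m(1) = 5/6 + 1/6·19/36 + 1/3·1/6 = 211/216
m(4) = F(4) + f(1)·m(3) + f(2)·m(2) + f(3)·m(1) = 5/6 + 1/6·211/216 + 1/3·19/36 + 1/3·1/6 = 1591/1296
m(5) = F(5) + f(1)·m(4) + f(2)·m(3) + f(3)·m(2) = 1 + 1/6·1591/1296 + 1/3·211/216 + 1/3·19/36 = 13267/7776
m(6) = F(6) + f(1)·m(5) + f(2)·m(4) + f(3)·m(3) + f(5)·m(1) = 1 + 1/6·13267/7776 + 1/3·1591/1296 + 1/3·211/216 + 1/6·1/6 = 95503/46656
m(7) = F(7) + f(1)·m(6) + f(2)·m(5) + f(3)·m(4) + f(5)·m(2) = 1 + 1/6·95503/46656 + 1/3·13267/7776 + 1/3·1591/1296 + 1/6·19/36 = 673819/279936
E[N_7] = m(7) = 673819/279936

673819/279936


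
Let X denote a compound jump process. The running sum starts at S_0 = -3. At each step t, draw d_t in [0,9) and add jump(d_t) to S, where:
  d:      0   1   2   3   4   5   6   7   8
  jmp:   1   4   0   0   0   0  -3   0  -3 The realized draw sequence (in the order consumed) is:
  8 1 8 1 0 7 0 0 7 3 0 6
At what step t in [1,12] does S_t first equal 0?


t=0: S=-3, d=8, jump=-3, S_1=-6
t=1: S=-6, d=1, jump=4, S_2=-2
t=2: S=-2, d=8, jump=-3, S_3=-5
t=3: S=-5, d=1, jump=4, S_4=-1
t=4: S=-1, d=0, jump=1, S_5=0
t=5: S=0, d=7, jump=0, S_6=0
t=6: S=0, d=0, jump=1, S_7=1
t=7: S=1, d=0, jump=1, S_8=2
t=8: S=2, d=7, jump=0, S_9=2
t=9: S=2, d=3, jump=0, S_10=2
t=10: S=2, d=0, jump=1, S_11=3
t=11: S=3, d=6, jump=-3, S_12=0

5


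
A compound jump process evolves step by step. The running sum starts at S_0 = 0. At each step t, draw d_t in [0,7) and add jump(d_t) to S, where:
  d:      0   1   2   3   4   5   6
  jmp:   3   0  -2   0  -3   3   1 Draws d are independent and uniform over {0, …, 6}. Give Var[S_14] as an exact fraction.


440/7

Outcome values over d=0..6: [3, 0, -2, 0, -3, 3, 1]
Σy = 2, Σy² = 32, M = 7
μ = 2/7 = 2/7,  σ² = 32/7 − (2/7)² = 220/49
Independent increments: Var[S_14] = 14·σ² = 14·(220/49) = 440/7


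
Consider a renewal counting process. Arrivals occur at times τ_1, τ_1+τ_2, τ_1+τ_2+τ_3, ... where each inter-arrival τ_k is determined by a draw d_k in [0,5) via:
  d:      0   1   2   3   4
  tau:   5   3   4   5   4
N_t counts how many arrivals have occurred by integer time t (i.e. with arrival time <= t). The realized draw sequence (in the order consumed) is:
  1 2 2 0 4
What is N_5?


draw d_1=1: τ_1=3, arrival time A_1=3
draw d_2=2: τ_2=4, arrival time A_2=7
draw d_3=2: τ_3=4, arrival time A_3=11
draw d_4=0: τ_4=5, arrival time A_4=16
draw d_5=4: τ_5=4, arrival time A_5=20
N_t over t=0..5: 0:0 1:0 2:0 3:1 4:1 5:1

1


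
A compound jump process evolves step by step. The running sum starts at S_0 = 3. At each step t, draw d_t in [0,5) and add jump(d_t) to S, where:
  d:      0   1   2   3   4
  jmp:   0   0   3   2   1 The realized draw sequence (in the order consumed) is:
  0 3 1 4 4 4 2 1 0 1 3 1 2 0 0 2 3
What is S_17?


21

t=0: S=3, d=0, jump=0, S_1=3
t=1: S=3, d=3, jump=2, S_2=5
t=2: S=5, d=1, jump=0, S_3=5
t=3: S=5, d=4, jump=1, S_4=6
t=4: S=6, d=4, jump=1, S_5=7
t=5: S=7, d=4, jump=1, S_6=8
t=6: S=8, d=2, jump=3, S_7=11
t=7: S=11, d=1, jump=0, S_8=11
t=8: S=11, d=0, jump=0, S_9=11
t=9: S=11, d=1, jump=0, S_10=11
t=10: S=11, d=3, jump=2, S_11=13
t=11: S=13, d=1, jump=0, S_12=13
t=12: S=13, d=2, jump=3, S_13=16
t=13: S=16, d=0, jump=0, S_14=16
t=14: S=16, d=0, jump=0, S_15=16
t=15: S=16, d=2, jump=3, S_16=19
t=16: S=19, d=3, jump=2, S_17=21


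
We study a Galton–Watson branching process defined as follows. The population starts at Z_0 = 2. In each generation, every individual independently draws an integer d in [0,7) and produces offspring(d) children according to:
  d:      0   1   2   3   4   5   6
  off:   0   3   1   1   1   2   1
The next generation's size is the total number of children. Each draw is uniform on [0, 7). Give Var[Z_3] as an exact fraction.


Outcome values over d=0..6: [0, 3, 1, 1, 1, 2, 1]
Σy = 9, Σy² = 17, M = 7
μ = 9/7 = 9/7,  σ² = 17/7 − (9/7)² = 38/49
V_0 = 0, E_0 = 2
V_1 = 38/49·E_0 + (9/7)²·V_0 = 76/49;  E_1 = 18/7
V_2 = 38/49·E_1 + (9/7)²·V_1 = 10944/2401;  E_2 = 162/49
V_3 = 38/49·E_2 + (9/7)²·V_2 = 1188108/117649;  E_3 = 1458/343

1188108/117649


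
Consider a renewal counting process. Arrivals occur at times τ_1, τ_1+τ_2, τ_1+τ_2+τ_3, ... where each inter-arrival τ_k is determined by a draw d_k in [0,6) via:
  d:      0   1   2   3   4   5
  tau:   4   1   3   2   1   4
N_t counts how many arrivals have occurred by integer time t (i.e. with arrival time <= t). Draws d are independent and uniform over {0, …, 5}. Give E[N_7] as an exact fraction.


5692/2187

Inter-arrival values over d=0..5: [4, 1, 3, 2, 1, 4]
Each d has probability 1/6, so the pmf of τ is: f(1) = 1/3, f(2) = 1/6, f(3) = 1/6, f(4) = 1/3
Renewal equation for m(n) = E[N_n]: condition on τ_1 = k (if k <= n, one arrival plus a fresh copy on the remaining n−k steps): m(n) = F(n) + Σ_{k<=n} f(k)·m(n−k), where F(n) = P(τ <= n) and m(0) = 0
m(1) = F(1) = 1/3
m(2) = F(2) + f(1)·m(1) = 1/2 + 1/3·1/3 = 11/18
m(3) = F(3) + f(1)·m(2) + f(2)·m(1) = 2/3 + 1/3·11/18 + 1/6·1/3 = 25/27
m(4) = F(4) + f(1)·m(3) + f(2)·m(2) + f(3)·m(1) = 1 + 1/3·25/27 + 1/6·11/18 + 1/6·1/3 = 475/324
m(5) = F(5) + f(1)·m(4) + f(2)·m(3) + f(3)·m(2) + f(4)·m(1) = 1 + 1/3·475/324 + 1/6·25/27 + 1/6·11/18 + 1/3·1/3 = 451/243
m(6) = F(6) + f(1)·m(5) + f(2)·m(4) + f(3)·m(3) + f(4)·m(2) = 1 + 1/3·451/243 + 1/6·475/324 + 1/6·25/27 + 1/3·11/18 = 12953/5832
m(7) = F(7) + f(1)·m(6) + f(2)·m(5) + f(3)·m(4) + f(4)·m(3) = 1 + 1/3·12953/5832 + 1/6·451/243 + 1/6·475/324 + 1/3·25/27 = 5692/2187
E[N_7] = m(7) = 5692/2187


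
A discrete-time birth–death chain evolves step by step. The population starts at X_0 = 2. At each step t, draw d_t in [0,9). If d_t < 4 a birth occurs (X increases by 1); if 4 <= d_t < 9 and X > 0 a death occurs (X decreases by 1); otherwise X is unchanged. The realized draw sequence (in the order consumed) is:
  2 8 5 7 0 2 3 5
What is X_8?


2

t=0: X=2, d=2 → birth, X_1=3
t=1: X=3, d=8 → death, X_2=2
t=2: X=2, d=5 → death, X_3=1
t=3: X=1, d=7 → death, X_4=0
t=4: X=0, d=0 → birth, X_5=1
t=5: X=1, d=2 → birth, X_6=2
t=6: X=2, d=3 → birth, X_7=3
t=7: X=3, d=5 → death, X_8=2


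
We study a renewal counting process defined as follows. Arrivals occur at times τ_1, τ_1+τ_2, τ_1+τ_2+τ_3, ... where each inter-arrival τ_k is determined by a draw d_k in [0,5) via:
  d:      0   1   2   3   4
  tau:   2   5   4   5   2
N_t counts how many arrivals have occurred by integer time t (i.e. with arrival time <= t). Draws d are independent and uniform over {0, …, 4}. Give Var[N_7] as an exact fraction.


Inter-arrival values over d=0..4: [2, 5, 4, 5, 2]
Each d has probability 1/5, so the pmf of τ is: f(2) = 2/5, f(4) = 1/5, f(5) = 2/5
Let p_n(j) = P(N_n = j), with p_0 = [1]. Condition on τ_1: p_n(0) = P(τ > n), and for j >= 1, p_n(j) = Σ_{k<=n} f(k)·p_{n−k}(j−1)
p_1 = [1]  (j = 0)
p_2 = [3/5, 2/5]  (j = 0..1)
p_3 = [3/5, 2/5]  (j = 0..1)
p_4 = [2/5, 11/25, 4/25]  (j = 0..2)
p_5 = [0, 21/25, 4/25]  (j = 0..2)
p_6 = [0, 17/25, 32/125, 8/125]  (j = 0..3)
p_7 = [0, 9/25, 72/125, 8/125]  (j = 0..3)
E[N_7] = Σ j·p_7(j) = 213/125;  E[N_7²] = Σ j²·p_7(j) = 81/25
Var[N_7] = 81/25 − (213/125)² = 5256/15625

5256/15625


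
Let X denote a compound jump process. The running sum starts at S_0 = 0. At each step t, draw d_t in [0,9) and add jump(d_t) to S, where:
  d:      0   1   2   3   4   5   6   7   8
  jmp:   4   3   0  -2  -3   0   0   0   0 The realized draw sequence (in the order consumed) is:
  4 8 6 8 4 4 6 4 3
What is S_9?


-14

t=0: S=0, d=4, jump=-3, S_1=-3
t=1: S=-3, d=8, jump=0, S_2=-3
t=2: S=-3, d=6, jump=0, S_3=-3
t=3: S=-3, d=8, jump=0, S_4=-3
t=4: S=-3, d=4, jump=-3, S_5=-6
t=5: S=-6, d=4, jump=-3, S_6=-9
t=6: S=-9, d=6, jump=0, S_7=-9
t=7: S=-9, d=4, jump=-3, S_8=-12
t=8: S=-12, d=3, jump=-2, S_9=-14


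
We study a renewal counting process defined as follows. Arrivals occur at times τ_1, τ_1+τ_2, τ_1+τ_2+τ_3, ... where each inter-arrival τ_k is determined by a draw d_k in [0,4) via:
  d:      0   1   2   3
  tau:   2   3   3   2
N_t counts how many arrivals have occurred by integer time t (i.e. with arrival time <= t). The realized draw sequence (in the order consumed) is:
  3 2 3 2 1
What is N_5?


2

draw d_1=3: τ_1=2, arrival time A_1=2
draw d_2=2: τ_2=3, arrival time A_2=5
draw d_3=3: τ_3=2, arrival time A_3=7
draw d_4=2: τ_4=3, arrival time A_4=10
draw d_5=1: τ_5=3, arrival time A_5=13
N_t over t=0..5: 0:0 1:0 2:1 3:1 4:1 5:2


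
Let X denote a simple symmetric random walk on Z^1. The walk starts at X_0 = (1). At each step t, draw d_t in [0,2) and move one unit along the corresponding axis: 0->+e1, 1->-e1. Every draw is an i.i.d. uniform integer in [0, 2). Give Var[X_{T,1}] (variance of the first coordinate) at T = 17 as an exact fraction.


17

Outcome values over d=0..1: [1, -1]
Σy = 0, Σy² = 2, M = 2
μ = 0/2 = 0,  σ² = 2/2 − (0)² = 1
Independent increments: Var[X_17] = 17·σ² = 17·(1) = 17


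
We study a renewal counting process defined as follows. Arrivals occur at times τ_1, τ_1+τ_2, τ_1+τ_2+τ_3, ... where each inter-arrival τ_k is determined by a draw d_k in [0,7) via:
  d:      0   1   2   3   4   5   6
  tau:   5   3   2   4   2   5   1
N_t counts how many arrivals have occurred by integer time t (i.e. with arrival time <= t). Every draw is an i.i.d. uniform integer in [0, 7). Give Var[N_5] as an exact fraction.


Inter-arrival values over d=0..6: [5, 3, 2, 4, 2, 5, 1]
Each d has probability 1/7, so the pmf of τ is: f(1) = 1/7, f(2) = 2/7, f(3) = 1/7, f(4) = 1/7, f(5) = 2/7
Let p_n(j) = P(N_n = j), with p_0 = [1]. Condition on τ_1: p_n(0) = P(τ > n), and for j >= 1, p_n(j) = Σ_{k<=n} f(k)·p_{n−k}(j−1)
p_1 = [6/7, 1/7]  (j = 0..1)
p_2 = [4/7, 20/49, 1/49]  (j = 0..2)
p_3 = [3/7, 23/49, 34/343, 1/343]  (j = 0..3)
p_4 = [2/7, 24/49, 10/49, 48/2401, 1/2401]  (j = 0..4)
p_5 = [0, 32/49, 97/343, 145/2401, 62/16807, 1/16807]  (j = 0..5)
E[N_5] = Σ j·p_5(j) = 23780/16807;  E[N_5²] = Σ j²·p_5(j) = 40140/16807
Var[N_5] = 40140/16807 − (23780/16807)² = 109144580/282475249

109144580/282475249
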